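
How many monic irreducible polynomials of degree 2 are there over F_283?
There are 39903 monic irreducible polynomials of degree 2 over F_283

Each element of F_{283^2} that lies in no proper subfield is a root of exactly one monic irreducible of degree 2 over F_283, and each such polynomial has 2 distinct roots in F_{283^2}. By Möbius inversion the count is N_283(2) = (1/2) Σ_{d|2} μ(2/d) · 283^d = (1/2)(μ(2)·283^1 + μ(1)·283^2) = 79806/2 = 39903.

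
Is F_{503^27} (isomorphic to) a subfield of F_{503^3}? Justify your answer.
No: F_{503^27} is not a subfield of F_{503^3}

F_{p^m} embeds in F_{p^n} iff m | n. Here 27 ∤ 3 (since 3 = 0·27 + 3 with remainder 3 ≠ 0), so F_{503^27} is not a subfield of F_{503^3}. Equivalently: if it were, the tower law would give 27 = [F_{503^27}:F_503] dividing [F_{503^3}:F_503] = 3, contradiction.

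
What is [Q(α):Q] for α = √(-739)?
[Q(α):Q] = 2

[Q(α):Q] equals the degree of the minimal polynomial of α. Here α^2 = -739 and x^2 + 739 is irreducible (d = -739 is squarefree, ≠ 1, hence not a square), so deg(m_α) = 2. Thus [Q(α):Q] = 2.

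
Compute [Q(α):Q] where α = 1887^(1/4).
[Q(α):Q] = 4

α is a root of x^4 - 1887. By Eisenstein's criterion at the prime p = 3 (which divides the constant term 1887 but p^2 = 9 does not, since 1887 is squarefree), x^4 - 1887 is irreducible over Q. Hence [Q(α):Q] = 4.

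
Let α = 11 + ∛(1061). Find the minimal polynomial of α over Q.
m_α(x) = x^3 - 33x^2 + 363x - 2392

Set β = α - 11 = ∛(1061), so β^3 = 1061. Then (α - 11)^3 - 1061 = 0, i.e. α is a root of g(x) = (x - 11)^3 - 1061 = x^3 - 33x^2 + 363x - 2392. Since g(x) = h(x - 11) where h(x) = x^3 - 1061, and h is irreducible over Q (because 1061 is not a perfect cube, so h has no rational root, and a monic cubic with no rational root is irreducible), g is also irreducible (irreducibility is preserved under the substitution x → x - 11). Hence m_α(x) = x^3 - 33x^2 + 363x - 2392.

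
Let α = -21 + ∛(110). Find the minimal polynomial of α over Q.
m_α(x) = x^3 + 63x^2 + 1323x + 9151

Set β = α + 21 = ∛(110), so β^3 = 110. Then (α + 21)^3 - 110 = 0, i.e. α is a root of g(x) = (x + 21)^3 - 110 = x^3 + 63x^2 + 1323x + 9151. Since g(x) = h(x + 21) where h(x) = x^3 - 110, and h is irreducible over Q (because 110 is not a perfect cube, so h has no rational root, and a monic cubic with no rational root is irreducible), g is also irreducible (irreducibility is preserved under the substitution x → x + 21). Hence m_α(x) = x^3 + 63x^2 + 1323x + 9151.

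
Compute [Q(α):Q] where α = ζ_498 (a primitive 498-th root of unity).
[Q(α):Q] = 164

The minimal polynomial of ζ_498 over Q is the 498-th cyclotomic polynomial Φ_498(x), which is irreducible over Q and has degree φ(498) = 164. Hence [Q(α):Q] = φ(498) = 164.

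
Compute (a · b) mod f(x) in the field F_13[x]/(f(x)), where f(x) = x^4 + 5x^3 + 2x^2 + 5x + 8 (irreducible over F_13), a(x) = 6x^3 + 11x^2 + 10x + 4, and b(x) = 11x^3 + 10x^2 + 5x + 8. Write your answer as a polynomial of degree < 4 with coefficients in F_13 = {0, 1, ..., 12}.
a · b ≡ 8x^3 + 8x^2 + 6x + 5 (mod f(x))

Multiply in F_13[x]: a(x)·b(x) = (6x^3 + 11x^2 + 10x + 4)·(11x^3 + 10x^2 + 5x + 8) = x^6 + 12x^5 + 3x^4 + 9x^2 + 9x + 6. This has degree ≥ 4, so divide by f(x) over F_13: x^6 + 12x^5 + 3x^4 + 9x^2 + 9x + 6 = (x^2 + 7x + 5)·(x^4 + 5x^3 + 2x^2 + 5x + 8) + (8x^3 + 8x^2 + 6x + 5). Hence a·b ≡ 8x^3 + 8x^2 + 6x + 5 (mod f). (F_13[x]/(f) is a field with 13^4 = 28561 elements since f is irreducible of degree 4.)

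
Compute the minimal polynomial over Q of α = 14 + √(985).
m_α(x) = x^2 - 28x - 789

From α - 14 = √(985), squaring gives (α - 14)^2 = 985, i.e. α^2 - 28α + 196 = 985, so α^2 - 28α - 789 = 0. The discriminant of x^2 - 28x - 789 is (-28)^2 - 4·(-789) = 784 + 3156 = 3940, and 4·(985) is not a perfect square in Q since 985 is squarefree and ≠ 1. Hence x^2 - 28x - 789 is irreducible over Q and is the minimal polynomial of α.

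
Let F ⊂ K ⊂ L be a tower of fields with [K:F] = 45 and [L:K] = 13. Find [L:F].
[L:F] = 585

The tower law says that for any tower of field extensions F ⊂ K ⊂ L with finite degrees, [L:F] = [L:K] · [K:F]. Here this gives [L:F] = 13 · 45 = 585.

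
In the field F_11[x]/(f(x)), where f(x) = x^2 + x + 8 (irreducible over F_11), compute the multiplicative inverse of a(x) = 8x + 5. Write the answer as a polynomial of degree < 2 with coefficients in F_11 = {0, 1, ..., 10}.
a(x)^(-1) ≡ 7x + 4 (mod f(x))

Since f is irreducible over F_11, F_11[x]/(f) is a field and a(x) ≠ 0 has an inverse. Apply the extended Euclidean algorithm to f(x) and a(x) in F_11[x]: f(x) = (7x + 4)·a(x) + (10). The last nonzero remainder is the constant 10 = gcd(f, a) in F_11. Back-substituting through the division chain expresses 10 = s(x)·a(x) + t(x)·f(x) with s(x) ≡ 4x + 7 (mod f), so (4x + 7)·a(x) ≡ 10 (mod f). Multiplying by 10^(-1) ≡ 10 in F_11 gives a(x)^(-1) ≡ 10·(4x + 7) ≡ 7x + 4 (mod f). Check: (8x + 5)·(7x + 4) = x^2 + x + 9 ≡ 1 (mod x^2 + x + 8).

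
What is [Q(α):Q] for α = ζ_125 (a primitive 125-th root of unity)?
[Q(α):Q] = 100

The minimal polynomial of ζ_125 over Q is the 125-th cyclotomic polynomial Φ_125(x), which is irreducible over Q and has degree φ(125) = 100. Hence [Q(α):Q] = φ(125) = 100.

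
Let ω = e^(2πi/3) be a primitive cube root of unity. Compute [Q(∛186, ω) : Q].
[Q(∛186, ω) : Q] = 6

[Q(∛186):Q] = 3 (min poly x^3 - 186, irreducible since 186 is not a perfect cube). [Q(ω):Q] = 2 (min poly x^2 + x + 1). Since Q(∛186) ⊂ R and ω ∉ R, we have ω ∉ Q(∛186), so x^2 + x + 1 remains irreducible over Q(∛186) and [Q(∛186, ω) : Q(∛186)] = 2. By the tower law, [Q(∛186, ω) : Q] = 3 · 2 = 6. (In fact Q(∛186, ω) is the splitting field of x^3 - 186 over Q.)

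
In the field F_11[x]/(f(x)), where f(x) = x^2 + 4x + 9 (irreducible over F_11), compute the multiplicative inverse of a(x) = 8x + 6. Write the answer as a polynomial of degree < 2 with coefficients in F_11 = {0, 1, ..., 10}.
a(x)^(-1) ≡ 7x + 9 (mod f(x))

Since f is irreducible over F_11, F_11[x]/(f) is a field and a(x) ≠ 0 has an inverse. Apply the extended Euclidean algorithm to f(x) and a(x) in F_11[x]: f(x) = (7x + 9)·a(x) + (10). The last nonzero remainder is the constant 10 = gcd(f, a) in F_11. Back-substituting through the division chain expresses 10 = s(x)·a(x) + t(x)·f(x) with s(x) ≡ 4x + 2 (mod f), so (4x + 2)·a(x) ≡ 10 (mod f). Multiplying by 10^(-1) ≡ 10 in F_11 gives a(x)^(-1) ≡ 10·(4x + 2) ≡ 7x + 9 (mod f). Check: (8x + 6)·(7x + 9) = x^2 + 4x + 10 ≡ 1 (mod x^2 + 4x + 9).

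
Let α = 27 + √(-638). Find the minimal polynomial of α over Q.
m_α(x) = x^2 - 54x + 1367

From α - 27 = √(-638), squaring gives (α - 27)^2 = -638, i.e. α^2 - 54α + 729 = -638, so α^2 - 54α + 1367 = 0. The discriminant of x^2 - 54x + 1367 is (-54)^2 - 4·(1367) = 2916 - 5468 = -2552, and 4·(-638) is not a perfect square in Q since -638 is squarefree and ≠ 1. Hence x^2 - 54x + 1367 is irreducible over Q and is the minimal polynomial of α.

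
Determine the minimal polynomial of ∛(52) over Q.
m_α(x) = x^3 - 52

α satisfies α^3 = 52, so x^3 - 52 annihilates α. By the rational root test, a rational root p/q (in lowest terms) of x^3 - 52 would satisfy p^3 = 52 q^3, forcing q = 1 and p^3 = 52; but 52 is not a perfect cube, contradiction. A monic cubic over Q with no rational root is irreducible (any nontrivial factorization would include a linear factor). Hence x^3 - 52 is the minimal polynomial of α, and in particular [Q(α):Q] = 3.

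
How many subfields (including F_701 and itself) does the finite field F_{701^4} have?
F_{701^4} has 3 subfields

The subfields of F_{p^n} are exactly the fields F_{p^d} for d | n (each is the fixed field of the unique index-d subgroup of Gal(F_{p^n}/F_p) ≅ Z/nZ). The divisors of n = 4 are {1, 2, 4}, giving 3 subfields: F_{701^1}, F_{701^2}, F_{701^4}.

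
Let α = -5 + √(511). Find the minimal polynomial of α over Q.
m_α(x) = x^2 + 10x - 486

From α + 5 = √(511), squaring gives (α + 5)^2 = 511, i.e. α^2 + 10α + 25 = 511, so α^2 + 10α - 486 = 0. The discriminant of x^2 + 10x - 486 is (10)^2 - 4·(-486) = 100 + 1944 = 2044, and 4·(511) is not a perfect square in Q since 511 is squarefree and ≠ 1. Hence x^2 + 10x - 486 is irreducible over Q and is the minimal polynomial of α.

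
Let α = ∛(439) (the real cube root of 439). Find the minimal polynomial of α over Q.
m_α(x) = x^3 - 439

α satisfies α^3 = 439, so x^3 - 439 annihilates α. By the rational root test, a rational root p/q (in lowest terms) of x^3 - 439 would satisfy p^3 = 439 q^3, forcing q = 1 and p^3 = 439; but 439 is not a perfect cube, contradiction. A monic cubic over Q with no rational root is irreducible (any nontrivial factorization would include a linear factor). Hence x^3 - 439 is the minimal polynomial of α, and in particular [Q(α):Q] = 3.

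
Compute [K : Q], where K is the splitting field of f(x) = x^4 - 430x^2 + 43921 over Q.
[K : Q] = 4

Solving the quadratic in x^2: x^2 = (430 ± √(430^2 - 4·43921))/2 = (430 ± √9216)/2 = (430 ± 96)/2, giving x^2 = 167 or x^2 = 263. So f(x) = (x^2 - 167)(x^2 - 263) and the roots of f are ±√167, ±√263. Hence the splitting field is K = Q(√167, √263). Since 167 and 263 are distinct squarefree integers > 1, their product 43921 is not a perfect square, so √263 ∉ Q(√167). By the tower law [K:Q] = [Q(√167,√263):Q(√167)] · [Q(√167):Q] = 2 · 2 = 4.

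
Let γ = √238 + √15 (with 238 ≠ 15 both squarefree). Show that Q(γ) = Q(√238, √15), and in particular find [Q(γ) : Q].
[Q(γ) : Q] = 4 (equivalently, Q(γ) = Q(√238, √15))

Obviously Q(γ) ⊆ Q(√238, √15), and [Q(√238, √15):Q] = 4 (since 238, 15 are distinct squarefree integers > 1 with 3570 not a perfect square). To show equality we compute the minimal polynomial of γ. From γ = √238 + √15: γ^2 = 238 + 2√(3570) + 15 = 253 + 2√(3570), so γ^2 - 253 = 2√(3570); squaring, (γ^2 - 253)^2 = 4·3570, i.e. γ^4 - 506γ^2 + 64009 - 14280 = 0, i.e. γ^4 - 506γ^2 + 49729 = 0. So γ is a root of x^4 - 506x^2 + 49729. This polynomial is irreducible over Q: it has no rational root (each ±√238 ± √15 is irrational), and any factorization into two quadratics over Q would force √(3570) ∈ Q (pairing opposite roots) or √238, √15 ∈ Q (other pairings), all impossible. Hence [Q(γ):Q] = 4 = [Q(√238, √15):Q], so Q(γ) = Q(√238, √15).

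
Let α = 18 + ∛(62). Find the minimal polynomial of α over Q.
m_α(x) = x^3 - 54x^2 + 972x - 5894

Set β = α - 18 = ∛(62), so β^3 = 62. Then (α - 18)^3 - 62 = 0, i.e. α is a root of g(x) = (x - 18)^3 - 62 = x^3 - 54x^2 + 972x - 5894. Since g(x) = h(x - 18) where h(x) = x^3 - 62, and h is irreducible over Q (because 62 is not a perfect cube, so h has no rational root, and a monic cubic with no rational root is irreducible), g is also irreducible (irreducibility is preserved under the substitution x → x - 18). Hence m_α(x) = x^3 - 54x^2 + 972x - 5894.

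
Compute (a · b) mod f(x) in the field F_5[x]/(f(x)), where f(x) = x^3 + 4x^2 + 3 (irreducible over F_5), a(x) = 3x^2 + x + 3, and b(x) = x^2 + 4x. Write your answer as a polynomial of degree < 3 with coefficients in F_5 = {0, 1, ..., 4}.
a · b ≡ 3x^2 + 3x + 2 (mod f(x))

Multiply in F_5[x]: a(x)·b(x) = (3x^2 + x + 3)·(x^2 + 4x) = 3x^4 + 3x^3 + 2x^2 + 2x. This has degree ≥ 3, so divide by f(x) over F_5: 3x^4 + 3x^3 + 2x^2 + 2x = (3x + 1)·(x^3 + 4x^2 + 3) + (3x^2 + 3x + 2). Hence a·b ≡ 3x^2 + 3x + 2 (mod f). (F_5[x]/(f) is a field with 5^3 = 125 elements since f is irreducible of degree 3.)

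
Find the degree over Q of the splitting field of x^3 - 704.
[K : Q] = 6

The roots of x^3 - 704 are ∛704, ω∛704, ω^2∛704 where ω = e^(2πi/3) is a primitive cube root of unity, so K = Q(∛704, ω). Now [Q(∛704):Q] = 3 (since 704 is not a perfect cube, x^3 - 704 is irreducible) and [Q(ω):Q] = 2. Both 2 and 3 divide [K:Q], and [K:Q] ≤ 3·2 = 6, so [K:Q] = 6. (Equivalently: Q(∛704) ⊂ R but ω ∉ R, so [K : Q(∛704)] = 2.)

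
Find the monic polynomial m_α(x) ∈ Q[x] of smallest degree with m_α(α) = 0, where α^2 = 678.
m_α(x) = x^2 - 678

α satisfies α^2 - 678 = 0, so x^2 - 678 annihilates α. Since d = 678 is squarefree and ≠ 1, it is not a perfect square in Q, so x^2 - 678 has no rational root and is therefore irreducible over Q (a degree-2 polynomial over a field is irreducible iff it has no root). Hence m_α(x) = x^2 - 678.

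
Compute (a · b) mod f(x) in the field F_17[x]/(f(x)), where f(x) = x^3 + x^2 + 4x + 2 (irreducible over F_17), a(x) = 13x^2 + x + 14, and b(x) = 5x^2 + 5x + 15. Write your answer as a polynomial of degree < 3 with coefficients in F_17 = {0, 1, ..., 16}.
a · b ≡ 5x^2 + 3x + 13 (mod f(x))

Multiply in F_17[x]: a(x)·b(x) = (13x^2 + x + 14)·(5x^2 + 5x + 15) = 14x^4 + 2x^3 + 15x^2 + 6. This has degree ≥ 3, so divide by f(x) over F_17: 14x^4 + 2x^3 + 15x^2 + 6 = (14x + 5)·(x^3 + x^2 + 4x + 2) + (5x^2 + 3x + 13). Hence a·b ≡ 5x^2 + 3x + 13 (mod f). (F_17[x]/(f) is a field with 17^3 = 4913 elements since f is irreducible of degree 3.)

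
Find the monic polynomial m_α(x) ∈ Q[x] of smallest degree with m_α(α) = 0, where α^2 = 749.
m_α(x) = x^2 - 749

α satisfies α^2 - 749 = 0, so x^2 - 749 annihilates α. Since d = 749 is squarefree and ≠ 1, it is not a perfect square in Q, so x^2 - 749 has no rational root and is therefore irreducible over Q (a degree-2 polynomial over a field is irreducible iff it has no root). Hence m_α(x) = x^2 - 749.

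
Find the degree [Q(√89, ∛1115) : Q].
[Q(√89, ∛1115) : Q] = 6

Let L = Q(√89, ∛1115). Since Q(√89) ⊂ L and [Q(√89):Q] = 2, the tower law gives 2 | [L:Q]. Likewise Q(∛1115) ⊂ L with [Q(∛1115):Q] = 3 (because 1115 is not a perfect cube), so 3 | [L:Q]. As gcd(2,3) = 1, [L:Q] is divisible by 6. Conversely L is generated over Q by √89 and ∛1115, so [L:Q] ≤ 2·3 = 6. Therefore [Q(√89, ∛1115) : Q] = 6.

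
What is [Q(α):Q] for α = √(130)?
[Q(α):Q] = 2

[Q(α):Q] equals the degree of the minimal polynomial of α. Here α^2 = 130 and x^2 - 130 is irreducible (d = 130 is squarefree, ≠ 1, hence not a square), so deg(m_α) = 2. Thus [Q(α):Q] = 2.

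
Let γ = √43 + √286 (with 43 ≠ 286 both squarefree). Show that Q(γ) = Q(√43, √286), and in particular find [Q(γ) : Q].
[Q(γ) : Q] = 4 (equivalently, Q(γ) = Q(√43, √286))

Obviously Q(γ) ⊆ Q(√43, √286), and [Q(√43, √286):Q] = 4 (since 43, 286 are distinct squarefree integers > 1 with 12298 not a perfect square). To show equality we compute the minimal polynomial of γ. From γ = √43 + √286: γ^2 = 43 + 2√(12298) + 286 = 329 + 2√(12298), so γ^2 - 329 = 2√(12298); squaring, (γ^2 - 329)^2 = 4·12298, i.e. γ^4 - 658γ^2 + 108241 - 49192 = 0, i.e. γ^4 - 658γ^2 + 59049 = 0. So γ is a root of x^4 - 658x^2 + 59049. This polynomial is irreducible over Q: it has no rational root (each ±√43 ± √286 is irrational), and any factorization into two quadratics over Q would force √(12298) ∈ Q (pairing opposite roots) or √43, √286 ∈ Q (other pairings), all impossible. Hence [Q(γ):Q] = 4 = [Q(√43, √286):Q], so Q(γ) = Q(√43, √286).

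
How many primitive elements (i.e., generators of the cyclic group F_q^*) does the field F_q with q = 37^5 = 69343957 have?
There are φ(69343956) = 20496000 primitive elements

F_q^* is cyclic of order q - 1 = 69343956. A cyclic group of order m has exactly φ(m) generators. Here m = 69343956 = 2^2 · 3^2 · 11 · 41 · 4271, so the number of primitive elements is φ(69343956) = 20496000.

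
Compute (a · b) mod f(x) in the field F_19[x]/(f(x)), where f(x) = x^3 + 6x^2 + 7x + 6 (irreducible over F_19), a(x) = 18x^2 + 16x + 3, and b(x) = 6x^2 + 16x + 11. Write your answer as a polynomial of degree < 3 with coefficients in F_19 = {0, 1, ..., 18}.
a · b ≡ 8x^2 + 18x + 2 (mod f(x))

Multiply in F_19[x]: a(x)·b(x) = (18x^2 + 16x + 3)·(6x^2 + 16x + 11) = 13x^4 + 4x^3 + 16x^2 + 15x + 14. This has degree ≥ 3, so divide by f(x) over F_19: 13x^4 + 4x^3 + 16x^2 + 15x + 14 = (13x + 2)·(x^3 + 6x^2 + 7x + 6) + (8x^2 + 18x + 2). Hence a·b ≡ 8x^2 + 18x + 2 (mod f). (F_19[x]/(f) is a field with 19^3 = 6859 elements since f is irreducible of degree 3.)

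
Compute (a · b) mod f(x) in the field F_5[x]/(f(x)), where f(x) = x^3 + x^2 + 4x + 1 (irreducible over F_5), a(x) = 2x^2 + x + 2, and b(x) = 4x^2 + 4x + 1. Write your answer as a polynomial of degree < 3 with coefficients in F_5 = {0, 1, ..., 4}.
a · b ≡ 3x^2 + 3 (mod f(x))

Multiply in F_5[x]: a(x)·b(x) = (2x^2 + x + 2)·(4x^2 + 4x + 1) = 3x^4 + 2x^3 + 4x^2 + 4x + 2. This has degree ≥ 3, so divide by f(x) over F_5: 3x^4 + 2x^3 + 4x^2 + 4x + 2 = (3x + 4)·(x^3 + x^2 + 4x + 1) + (3x^2 + 3). Hence a·b ≡ 3x^2 + 3 (mod f). (F_5[x]/(f) is a field with 5^3 = 125 elements since f is irreducible of degree 3.)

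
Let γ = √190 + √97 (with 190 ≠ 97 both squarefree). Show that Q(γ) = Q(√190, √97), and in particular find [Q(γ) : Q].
[Q(γ) : Q] = 4 (equivalently, Q(γ) = Q(√190, √97))

Obviously Q(γ) ⊆ Q(√190, √97), and [Q(√190, √97):Q] = 4 (since 190, 97 are distinct squarefree integers > 1 with 18430 not a perfect square). To show equality we compute the minimal polynomial of γ. From γ = √190 + √97: γ^2 = 190 + 2√(18430) + 97 = 287 + 2√(18430), so γ^2 - 287 = 2√(18430); squaring, (γ^2 - 287)^2 = 4·18430, i.e. γ^4 - 574γ^2 + 82369 - 73720 = 0, i.e. γ^4 - 574γ^2 + 8649 = 0. So γ is a root of x^4 - 574x^2 + 8649. This polynomial is irreducible over Q: it has no rational root (each ±√190 ± √97 is irrational), and any factorization into two quadratics over Q would force √(18430) ∈ Q (pairing opposite roots) or √190, √97 ∈ Q (other pairings), all impossible. Hence [Q(γ):Q] = 4 = [Q(√190, √97):Q], so Q(γ) = Q(√190, √97).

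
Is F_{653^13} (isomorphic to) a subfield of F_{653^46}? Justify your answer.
No: F_{653^13} is not a subfield of F_{653^46}

F_{p^m} embeds in F_{p^n} iff m | n. Here 13 ∤ 46 (since 46 = 3·13 + 7 with remainder 7 ≠ 0), so F_{653^13} is not a subfield of F_{653^46}. Equivalently: if it were, the tower law would give 13 = [F_{653^13}:F_653] dividing [F_{653^46}:F_653] = 46, contradiction.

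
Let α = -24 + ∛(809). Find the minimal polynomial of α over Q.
m_α(x) = x^3 + 72x^2 + 1728x + 13015

Set β = α + 24 = ∛(809), so β^3 = 809. Then (α + 24)^3 - 809 = 0, i.e. α is a root of g(x) = (x + 24)^3 - 809 = x^3 + 72x^2 + 1728x + 13015. Since g(x) = h(x + 24) where h(x) = x^3 - 809, and h is irreducible over Q (because 809 is not a perfect cube, so h has no rational root, and a monic cubic with no rational root is irreducible), g is also irreducible (irreducibility is preserved under the substitution x → x + 24). Hence m_α(x) = x^3 + 72x^2 + 1728x + 13015.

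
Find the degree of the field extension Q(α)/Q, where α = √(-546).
[Q(α):Q] = 2

[Q(α):Q] equals the degree of the minimal polynomial of α. Here α^2 = -546 and x^2 + 546 is irreducible (d = -546 is squarefree, ≠ 1, hence not a square), so deg(m_α) = 2. Thus [Q(α):Q] = 2.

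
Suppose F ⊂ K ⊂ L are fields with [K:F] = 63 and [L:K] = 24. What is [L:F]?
[L:F] = 1512

The tower law says that for any tower of field extensions F ⊂ K ⊂ L with finite degrees, [L:F] = [L:K] · [K:F]. Here this gives [L:F] = 24 · 63 = 1512.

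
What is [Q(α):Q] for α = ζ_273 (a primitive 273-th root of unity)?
[Q(α):Q] = 144

The minimal polynomial of ζ_273 over Q is the 273-th cyclotomic polynomial Φ_273(x), which is irreducible over Q and has degree φ(273) = 144. Hence [Q(α):Q] = φ(273) = 144.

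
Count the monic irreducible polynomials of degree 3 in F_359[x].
There are 15422640 monic irreducible polynomials of degree 3 over F_359

Each element of F_{359^3} that lies in no proper subfield is a root of exactly one monic irreducible of degree 3 over F_359, and each such polynomial has 3 distinct roots in F_{359^3}. By Möbius inversion the count is N_359(3) = (1/3) Σ_{d|3} μ(3/d) · 359^d = (1/3)(μ(3)·359^1 + μ(1)·359^3) = 46267920/3 = 15422640.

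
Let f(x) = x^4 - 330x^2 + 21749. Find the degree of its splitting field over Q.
[K : Q] = 4

Solving the quadratic in x^2: x^2 = (330 ± √(330^2 - 4·21749))/2 = (330 ± √21904)/2 = (330 ± 148)/2, giving x^2 = 239 or x^2 = 91. So f(x) = (x^2 - 239)(x^2 - 91) and the roots of f are ±√239, ±√91. Hence the splitting field is K = Q(√239, √91). Since 239 and 91 are distinct squarefree integers > 1, their product 21749 is not a perfect square, so √91 ∉ Q(√239). By the tower law [K:Q] = [Q(√239,√91):Q(√239)] · [Q(√239):Q] = 2 · 2 = 4.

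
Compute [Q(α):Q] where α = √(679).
[Q(α):Q] = 2

[Q(α):Q] equals the degree of the minimal polynomial of α. Here α^2 = 679 and x^2 - 679 is irreducible (d = 679 is squarefree, ≠ 1, hence not a square), so deg(m_α) = 2. Thus [Q(α):Q] = 2.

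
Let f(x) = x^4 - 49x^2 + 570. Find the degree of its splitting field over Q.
[K : Q] = 4

Solving the quadratic in x^2: x^2 = (49 ± √(49^2 - 4·570))/2 = (49 ± √121)/2 = (49 ± 11)/2, giving x^2 = 19 or x^2 = 30. So f(x) = (x^2 - 19)(x^2 - 30) and the roots of f are ±√19, ±√30. Hence the splitting field is K = Q(√19, √30). Since 19 and 30 are distinct squarefree integers > 1, their product 570 is not a perfect square, so √30 ∉ Q(√19). By the tower law [K:Q] = [Q(√19,√30):Q(√19)] · [Q(√19):Q] = 2 · 2 = 4.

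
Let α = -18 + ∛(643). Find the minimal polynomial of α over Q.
m_α(x) = x^3 + 54x^2 + 972x + 5189

Set β = α + 18 = ∛(643), so β^3 = 643. Then (α + 18)^3 - 643 = 0, i.e. α is a root of g(x) = (x + 18)^3 - 643 = x^3 + 54x^2 + 972x + 5189. Since g(x) = h(x + 18) where h(x) = x^3 - 643, and h is irreducible over Q (because 643 is not a perfect cube, so h has no rational root, and a monic cubic with no rational root is irreducible), g is also irreducible (irreducibility is preserved under the substitution x → x + 18). Hence m_α(x) = x^3 + 54x^2 + 972x + 5189.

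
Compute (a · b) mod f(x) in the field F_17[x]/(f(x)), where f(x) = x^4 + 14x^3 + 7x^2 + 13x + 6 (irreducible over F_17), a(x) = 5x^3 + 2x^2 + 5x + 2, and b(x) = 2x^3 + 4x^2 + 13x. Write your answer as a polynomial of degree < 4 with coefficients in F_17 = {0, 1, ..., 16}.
a · b ≡ 16x^3 + 7x^2 + 11x + 4 (mod f(x))

Multiply in F_17[x]: a(x)·b(x) = (5x^3 + 2x^2 + 5x + 2)·(2x^3 + 4x^2 + 13x) = 10x^6 + 7x^5 + 15x^4 + 16x^3 + 5x^2 + 9x. This has degree ≥ 4, so divide by f(x) over F_17: 10x^6 + 7x^5 + 15x^4 + 16x^3 + 5x^2 + 9x = (10x^2 + 3x + 5)·(x^4 + 14x^3 + 7x^2 + 13x + 6) + (16x^3 + 7x^2 + 11x + 4). Hence a·b ≡ 16x^3 + 7x^2 + 11x + 4 (mod f). (F_17[x]/(f) is a field with 17^4 = 83521 elements since f is irreducible of degree 4.)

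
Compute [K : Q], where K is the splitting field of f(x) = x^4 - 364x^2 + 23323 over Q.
[K : Q] = 4

Solving the quadratic in x^2: x^2 = (364 ± √(364^2 - 4·23323))/2 = (364 ± √39204)/2 = (364 ± 198)/2, giving x^2 = 281 or x^2 = 83. So f(x) = (x^2 - 281)(x^2 - 83) and the roots of f are ±√281, ±√83. Hence the splitting field is K = Q(√281, √83). Since 281 and 83 are distinct squarefree integers > 1, their product 23323 is not a perfect square, so √83 ∉ Q(√281). By the tower law [K:Q] = [Q(√281,√83):Q(√281)] · [Q(√281):Q] = 2 · 2 = 4.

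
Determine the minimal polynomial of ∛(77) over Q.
m_α(x) = x^3 - 77

α satisfies α^3 = 77, so x^3 - 77 annihilates α. By the rational root test, a rational root p/q (in lowest terms) of x^3 - 77 would satisfy p^3 = 77 q^3, forcing q = 1 and p^3 = 77; but 77 is not a perfect cube, contradiction. A monic cubic over Q with no rational root is irreducible (any nontrivial factorization would include a linear factor). Hence x^3 - 77 is the minimal polynomial of α, and in particular [Q(α):Q] = 3.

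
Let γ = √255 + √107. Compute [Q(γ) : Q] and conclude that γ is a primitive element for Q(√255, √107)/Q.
[Q(γ) : Q] = 4 (equivalently, Q(γ) = Q(√255, √107))

Obviously Q(γ) ⊆ Q(√255, √107), and [Q(√255, √107):Q] = 4 (since 255, 107 are distinct squarefree integers > 1 with 27285 not a perfect square). To show equality we compute the minimal polynomial of γ. From γ = √255 + √107: γ^2 = 255 + 2√(27285) + 107 = 362 + 2√(27285), so γ^2 - 362 = 2√(27285); squaring, (γ^2 - 362)^2 = 4·27285, i.e. γ^4 - 724γ^2 + 131044 - 109140 = 0, i.e. γ^4 - 724γ^2 + 21904 = 0. So γ is a root of x^4 - 724x^2 + 21904. This polynomial is irreducible over Q: it has no rational root (each ±√255 ± √107 is irrational), and any factorization into two quadratics over Q would force √(27285) ∈ Q (pairing opposite roots) or √255, √107 ∈ Q (other pairings), all impossible. Hence [Q(γ):Q] = 4 = [Q(√255, √107):Q], so Q(γ) = Q(√255, √107).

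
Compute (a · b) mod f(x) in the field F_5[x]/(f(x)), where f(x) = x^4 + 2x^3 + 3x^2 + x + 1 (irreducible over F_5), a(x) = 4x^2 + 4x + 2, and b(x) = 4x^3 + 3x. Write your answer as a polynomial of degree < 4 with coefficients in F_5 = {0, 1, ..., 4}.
a · b ≡ 4x^3 + 4x^2 + x + 1 (mod f(x))

Multiply in F_5[x]: a(x)·b(x) = (4x^2 + 4x + 2)·(4x^3 + 3x) = x^5 + x^4 + 2x^2 + x. This has degree ≥ 4, so divide by f(x) over F_5: x^5 + x^4 + 2x^2 + x = (x + 4)·(x^4 + 2x^3 + 3x^2 + x + 1) + (4x^3 + 4x^2 + x + 1). Hence a·b ≡ 4x^3 + 4x^2 + x + 1 (mod f). (F_5[x]/(f) is a field with 5^4 = 625 elements since f is irreducible of degree 4.)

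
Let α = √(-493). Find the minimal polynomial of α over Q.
m_α(x) = x^2 + 493

α satisfies α^2 + 493 = 0, so x^2 + 493 annihilates α. Since d = -493 is squarefree and ≠ 1, it is not a perfect square in Q, so x^2 + 493 has no rational root and is therefore irreducible over Q (a degree-2 polynomial over a field is irreducible iff it has no root). Hence m_α(x) = x^2 + 493.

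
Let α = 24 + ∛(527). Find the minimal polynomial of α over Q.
m_α(x) = x^3 - 72x^2 + 1728x - 14351

Set β = α - 24 = ∛(527), so β^3 = 527. Then (α - 24)^3 - 527 = 0, i.e. α is a root of g(x) = (x - 24)^3 - 527 = x^3 - 72x^2 + 1728x - 14351. Since g(x) = h(x - 24) where h(x) = x^3 - 527, and h is irreducible over Q (because 527 is not a perfect cube, so h has no rational root, and a monic cubic with no rational root is irreducible), g is also irreducible (irreducibility is preserved under the substitution x → x - 24). Hence m_α(x) = x^3 - 72x^2 + 1728x - 14351.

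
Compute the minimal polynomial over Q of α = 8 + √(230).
m_α(x) = x^2 - 16x - 166

From α - 8 = √(230), squaring gives (α - 8)^2 = 230, i.e. α^2 - 16α + 64 = 230, so α^2 - 16α - 166 = 0. The discriminant of x^2 - 16x - 166 is (-16)^2 - 4·(-166) = 256 + 664 = 920, and 4·(230) is not a perfect square in Q since 230 is squarefree and ≠ 1. Hence x^2 - 16x - 166 is irreducible over Q and is the minimal polynomial of α.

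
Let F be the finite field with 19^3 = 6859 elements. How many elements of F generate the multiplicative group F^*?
There are φ(6858) = 2268 primitive elements

F_q^* is cyclic of order q - 1 = 6858. A cyclic group of order m has exactly φ(m) generators. Here m = 6858 = 2 · 3^3 · 127, so the number of primitive elements is φ(6858) = 2268.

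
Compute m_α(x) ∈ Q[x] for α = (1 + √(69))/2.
m_α(x) = x^2 - x - 17

From 2α - 1 = √(69), squaring gives (2α - 1)^2 = 69, i.e. 4α^2 - 4α + 1 = 69, so α^2 - α + (1 - 69)/4 = 0. Since 69 ≡ 1 (mod 4), (1 - 69)/4 = -17 ∈ Z. The polynomial x^2 - x - 17 has discriminant 1 - 4·(-17) = 69, which is not a perfect square in Q (d = 69 is squarefree and ≠ 1), so x^2 - x - 17 is irreducible over Q. It is the minimal polynomial of α.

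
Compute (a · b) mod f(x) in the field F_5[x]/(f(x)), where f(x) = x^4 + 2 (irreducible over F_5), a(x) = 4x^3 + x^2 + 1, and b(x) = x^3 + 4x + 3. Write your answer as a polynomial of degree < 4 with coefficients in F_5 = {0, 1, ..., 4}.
a · b ≡ 2x^3 + 2x + 1 (mod f(x))

Multiply in F_5[x]: a(x)·b(x) = (4x^3 + x^2 + 1)·(x^3 + 4x + 3) = 4x^6 + x^5 + x^4 + 2x^3 + 3x^2 + 4x + 3. This has degree ≥ 4, so divide by f(x) over F_5: 4x^6 + x^5 + x^4 + 2x^3 + 3x^2 + 4x + 3 = (4x^2 + x + 1)·(x^4 + 2) + (2x^3 + 2x + 1). Hence a·b ≡ 2x^3 + 2x + 1 (mod f). (F_5[x]/(f) is a field with 5^4 = 625 elements since f is irreducible of degree 4.)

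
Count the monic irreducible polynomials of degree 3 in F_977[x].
There are 310857952 monic irreducible polynomials of degree 3 over F_977

Each element of F_{977^3} that lies in no proper subfield is a root of exactly one monic irreducible of degree 3 over F_977, and each such polynomial has 3 distinct roots in F_{977^3}. By Möbius inversion the count is N_977(3) = (1/3) Σ_{d|3} μ(3/d) · 977^d = (1/3)(μ(3)·977^1 + μ(1)·977^3) = 932573856/3 = 310857952.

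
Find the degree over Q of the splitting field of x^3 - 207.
[K : Q] = 6

The roots of x^3 - 207 are ∛207, ω∛207, ω^2∛207 where ω = e^(2πi/3) is a primitive cube root of unity, so K = Q(∛207, ω). Now [Q(∛207):Q] = 3 (since 207 is not a perfect cube, x^3 - 207 is irreducible) and [Q(ω):Q] = 2. Both 2 and 3 divide [K:Q], and [K:Q] ≤ 3·2 = 6, so [K:Q] = 6. (Equivalently: Q(∛207) ⊂ R but ω ∉ R, so [K : Q(∛207)] = 2.)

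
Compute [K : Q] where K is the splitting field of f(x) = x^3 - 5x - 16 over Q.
[K : Q] = 6

By the rational root test, any rational root of the monic integer polynomial f(x) = x^3 - 5x - 16 must be an integer dividing the constant term -16, i.e. one of ±{1, 2, 4, 8, 16}. Evaluating: f(1) = -20, f(-1) = -12, f(2) = -18, f(-2) = -14, f(4) = 28, f(-4) = -60, f(8) = 456, f(-8) = -488, f(16) = 4000, f(-16) = -4032; none is 0, so f has no rational root and is therefore irreducible over Q (a cubic with no linear factor over a field is irreducible). For an irreducible cubic, the Galois group is A_3 or S_3 according as the discriminant disc(f) = -4a^3 - 27b^2 = -4·(-5)^3 - 27·(-16)^2 = -6412 is or is not a square in Q. Here disc(f) = -6412 is not a perfect square in Q, so the Galois group of f over Q is not contained in A_3 and must be all of S_3. The splitting field has degree |S_3| = 6 over Q, so [K : Q] = 6.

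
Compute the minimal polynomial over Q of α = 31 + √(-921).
m_α(x) = x^2 - 62x + 1882

From α - 31 = √(-921), squaring gives (α - 31)^2 = -921, i.e. α^2 - 62α + 961 = -921, so α^2 - 62α + 1882 = 0. The discriminant of x^2 - 62x + 1882 is (-62)^2 - 4·(1882) = 3844 - 7528 = -3684, and 4·(-921) is not a perfect square in Q since -921 is squarefree and ≠ 1. Hence x^2 - 62x + 1882 is irreducible over Q and is the minimal polynomial of α.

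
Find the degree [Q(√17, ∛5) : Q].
[Q(√17, ∛5) : Q] = 6

Let L = Q(√17, ∛5). Since Q(√17) ⊂ L and [Q(√17):Q] = 2, the tower law gives 2 | [L:Q]. Likewise Q(∛5) ⊂ L with [Q(∛5):Q] = 3 (because 5 is not a perfect cube), so 3 | [L:Q]. As gcd(2,3) = 1, [L:Q] is divisible by 6. Conversely L is generated over Q by √17 and ∛5, so [L:Q] ≤ 2·3 = 6. Therefore [Q(√17, ∛5) : Q] = 6.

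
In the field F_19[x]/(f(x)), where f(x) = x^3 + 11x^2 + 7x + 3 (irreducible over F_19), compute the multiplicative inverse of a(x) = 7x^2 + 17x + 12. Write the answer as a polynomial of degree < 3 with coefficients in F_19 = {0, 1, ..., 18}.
a(x)^(-1) ≡ 13x^2 + 9x + 14 (mod f(x))

Since f is irreducible over F_19, F_19[x]/(f) is a field and a(x) ≠ 0 has an inverse. Apply the extended Euclidean algorithm to f(x) and a(x) in F_19[x]: f(x) = (11x + 2)·a(x) + (12x + 17);  a(x) = (18x + 6)·(12x + 17) + (5). The last nonzero remainder is the constant 5 = gcd(f, a) in F_19. Back-substituting through the division chain expresses 5 = s(x)·a(x) + t(x)·f(x) with s(x) ≡ 8x^2 + 7x + 13 (mod f), so (8x^2 + 7x + 13)·a(x) ≡ 5 (mod f). Multiplying by 5^(-1) ≡ 4 in F_19 gives a(x)^(-1) ≡ 4·(8x^2 + 7x + 13) ≡ 13x^2 + 9x + 14 (mod f). Check: (7x^2 + 17x + 12)·(13x^2 + 9x + 14) = 15x^4 + 18x^3 + 8x^2 + 4x + 16 ≡ 1 (mod x^3 + 11x^2 + 7x + 3).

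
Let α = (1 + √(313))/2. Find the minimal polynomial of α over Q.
m_α(x) = x^2 - x - 78

From 2α - 1 = √(313), squaring gives (2α - 1)^2 = 313, i.e. 4α^2 - 4α + 1 = 313, so α^2 - α + (1 - 313)/4 = 0. Since 313 ≡ 1 (mod 4), (1 - 313)/4 = -78 ∈ Z. The polynomial x^2 - x - 78 has discriminant 1 - 4·(-78) = 313, which is not a perfect square in Q (d = 313 is squarefree and ≠ 1), so x^2 - x - 78 is irreducible over Q. It is the minimal polynomial of α.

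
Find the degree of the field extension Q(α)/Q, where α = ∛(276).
[Q(α):Q] = 3

The minimal polynomial of α is x^3 - 276, irreducible over Q since 276 is not a perfect cube (so x^3 - 276 has no rational root). Hence [Q(α):Q] = deg(m_α) = 3.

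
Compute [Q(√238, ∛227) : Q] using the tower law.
[Q(√238, ∛227) : Q] = 6

Let L = Q(√238, ∛227). Since Q(√238) ⊂ L and [Q(√238):Q] = 2, the tower law gives 2 | [L:Q]. Likewise Q(∛227) ⊂ L with [Q(∛227):Q] = 3 (because 227 is not a perfect cube), so 3 | [L:Q]. As gcd(2,3) = 1, [L:Q] is divisible by 6. Conversely L is generated over Q by √238 and ∛227, so [L:Q] ≤ 2·3 = 6. Therefore [Q(√238, ∛227) : Q] = 6.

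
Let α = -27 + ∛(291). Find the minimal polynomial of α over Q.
m_α(x) = x^3 + 81x^2 + 2187x + 19392

Set β = α + 27 = ∛(291), so β^3 = 291. Then (α + 27)^3 - 291 = 0, i.e. α is a root of g(x) = (x + 27)^3 - 291 = x^3 + 81x^2 + 2187x + 19392. Since g(x) = h(x + 27) where h(x) = x^3 - 291, and h is irreducible over Q (because 291 is not a perfect cube, so h has no rational root, and a monic cubic with no rational root is irreducible), g is also irreducible (irreducibility is preserved under the substitution x → x + 27). Hence m_α(x) = x^3 + 81x^2 + 2187x + 19392.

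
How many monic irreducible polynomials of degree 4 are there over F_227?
There are 663796578 monic irreducible polynomials of degree 4 over F_227

Each element of F_{227^4} that lies in no proper subfield is a root of exactly one monic irreducible of degree 4 over F_227, and each such polynomial has 4 distinct roots in F_{227^4}. By Möbius inversion the count is N_227(4) = (1/4) Σ_{d|4} μ(4/d) · 227^d = (1/4)(μ(4)·227^1 + μ(2)·227^2 + μ(1)·227^4) = 2655186312/4 = 663796578.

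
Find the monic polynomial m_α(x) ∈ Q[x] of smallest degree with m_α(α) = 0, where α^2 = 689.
m_α(x) = x^2 - 689

α satisfies α^2 - 689 = 0, so x^2 - 689 annihilates α. Since d = 689 is squarefree and ≠ 1, it is not a perfect square in Q, so x^2 - 689 has no rational root and is therefore irreducible over Q (a degree-2 polynomial over a field is irreducible iff it has no root). Hence m_α(x) = x^2 - 689.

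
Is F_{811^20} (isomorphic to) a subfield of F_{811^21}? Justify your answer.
No: F_{811^20} is not a subfield of F_{811^21}

F_{p^m} embeds in F_{p^n} iff m | n. Here 20 ∤ 21 (since 21 = 1·20 + 1 with remainder 1 ≠ 0), so F_{811^20} is not a subfield of F_{811^21}. Equivalently: if it were, the tower law would give 20 = [F_{811^20}:F_811] dividing [F_{811^21}:F_811] = 21, contradiction.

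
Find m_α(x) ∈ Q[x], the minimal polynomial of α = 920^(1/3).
m_α(x) = x^3 - 920

α satisfies α^3 = 920, so x^3 - 920 annihilates α. By the rational root test, a rational root p/q (in lowest terms) of x^3 - 920 would satisfy p^3 = 920 q^3, forcing q = 1 and p^3 = 920; but 920 is not a perfect cube, contradiction. A monic cubic over Q with no rational root is irreducible (any nontrivial factorization would include a linear factor). Hence x^3 - 920 is the minimal polynomial of α, and in particular [Q(α):Q] = 3.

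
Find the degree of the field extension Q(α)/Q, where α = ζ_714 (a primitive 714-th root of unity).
[Q(α):Q] = 192

The minimal polynomial of ζ_714 over Q is the 714-th cyclotomic polynomial Φ_714(x), which is irreducible over Q and has degree φ(714) = 192. Hence [Q(α):Q] = φ(714) = 192.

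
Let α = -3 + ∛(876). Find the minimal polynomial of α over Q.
m_α(x) = x^3 + 9x^2 + 27x - 849

Set β = α + 3 = ∛(876), so β^3 = 876. Then (α + 3)^3 - 876 = 0, i.e. α is a root of g(x) = (x + 3)^3 - 876 = x^3 + 9x^2 + 27x - 849. Since g(x) = h(x + 3) where h(x) = x^3 - 876, and h is irreducible over Q (because 876 is not a perfect cube, so h has no rational root, and a monic cubic with no rational root is irreducible), g is also irreducible (irreducibility is preserved under the substitution x → x + 3). Hence m_α(x) = x^3 + 9x^2 + 27x - 849.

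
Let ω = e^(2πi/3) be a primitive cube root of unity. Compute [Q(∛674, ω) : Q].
[Q(∛674, ω) : Q] = 6

[Q(∛674):Q] = 3 (min poly x^3 - 674, irreducible since 674 is not a perfect cube). [Q(ω):Q] = 2 (min poly x^2 + x + 1). Since Q(∛674) ⊂ R and ω ∉ R, we have ω ∉ Q(∛674), so x^2 + x + 1 remains irreducible over Q(∛674) and [Q(∛674, ω) : Q(∛674)] = 2. By the tower law, [Q(∛674, ω) : Q] = 3 · 2 = 6. (In fact Q(∛674, ω) is the splitting field of x^3 - 674 over Q.)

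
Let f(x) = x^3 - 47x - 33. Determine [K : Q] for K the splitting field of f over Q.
[K : Q] = 6

By the rational root test, any rational root of the monic integer polynomial f(x) = x^3 - 47x - 33 must be an integer dividing the constant term -33, i.e. one of ±{1, 3, 11, 33}. Evaluating: f(1) = -79, f(-1) = 13, f(3) = -147, f(-3) = 81, f(11) = 781, f(-11) = -847, f(33) = 34353, f(-33) = -34419; none is 0, so f has no rational root and is therefore irreducible over Q (a cubic with no linear factor over a field is irreducible). For an irreducible cubic, the Galois group is A_3 or S_3 according as the discriminant disc(f) = -4a^3 - 27b^2 = -4·(-47)^3 - 27·(-33)^2 = 385889 is or is not a square in Q. Here disc(f) = 385889 is not a perfect square in Q, so the Galois group of f over Q is not contained in A_3 and must be all of S_3. The splitting field has degree |S_3| = 6 over Q, so [K : Q] = 6.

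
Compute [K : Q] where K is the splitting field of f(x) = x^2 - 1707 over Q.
[K : Q] = 2

f(x) = x^2 - 1707 factors as (x - √1707)(x + √1707). The splitting field is K = Q(√1707). Since 1707 is squarefree and > 1, it is not a perfect square, so x^2 - 1707 is irreducible over Q and [Q(√1707) : Q] = 2. Hence [K : Q] = 2.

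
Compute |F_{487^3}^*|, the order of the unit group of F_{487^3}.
|F_{487^3}^*| = 115501302

F_{487^3} has 487^3 = 115501303 elements; its multiplicative group consists of all nonzero elements, so |F_{487^3}^*| = 115501303 - 1 = 115501302. (It is cyclic since any finite subgroup of the multiplicative group of a field is cyclic.)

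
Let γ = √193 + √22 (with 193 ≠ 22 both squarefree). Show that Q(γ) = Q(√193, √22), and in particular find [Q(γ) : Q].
[Q(γ) : Q] = 4 (equivalently, Q(γ) = Q(√193, √22))

Obviously Q(γ) ⊆ Q(√193, √22), and [Q(√193, √22):Q] = 4 (since 193, 22 are distinct squarefree integers > 1 with 4246 not a perfect square). To show equality we compute the minimal polynomial of γ. From γ = √193 + √22: γ^2 = 193 + 2√(4246) + 22 = 215 + 2√(4246), so γ^2 - 215 = 2√(4246); squaring, (γ^2 - 215)^2 = 4·4246, i.e. γ^4 - 430γ^2 + 46225 - 16984 = 0, i.e. γ^4 - 430γ^2 + 29241 = 0. So γ is a root of x^4 - 430x^2 + 29241. This polynomial is irreducible over Q: it has no rational root (each ±√193 ± √22 is irrational), and any factorization into two quadratics over Q would force √(4246) ∈ Q (pairing opposite roots) or √193, √22 ∈ Q (other pairings), all impossible. Hence [Q(γ):Q] = 4 = [Q(√193, √22):Q], so Q(γ) = Q(√193, √22).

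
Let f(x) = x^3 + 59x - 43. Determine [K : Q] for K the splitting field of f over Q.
[K : Q] = 6

By the rational root test, any rational root of the monic integer polynomial f(x) = x^3 + 59x - 43 must be an integer dividing the constant term -43, i.e. one of ±{1, 43}. Evaluating: f(1) = 17, f(-1) = -103, f(43) = 82001, f(-43) = -82087; none is 0, so f has no rational root and is therefore irreducible over Q (a cubic with no linear factor over a field is irreducible). For an irreducible cubic, the Galois group is A_3 or S_3 according as the discriminant disc(f) = -4a^3 - 27b^2 = -4·(59)^3 - 27·(-43)^2 = -871439 is or is not a square in Q. Here disc(f) = -871439 is not a perfect square in Q, so the Galois group of f over Q is not contained in A_3 and must be all of S_3. The splitting field has degree |S_3| = 6 over Q, so [K : Q] = 6.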